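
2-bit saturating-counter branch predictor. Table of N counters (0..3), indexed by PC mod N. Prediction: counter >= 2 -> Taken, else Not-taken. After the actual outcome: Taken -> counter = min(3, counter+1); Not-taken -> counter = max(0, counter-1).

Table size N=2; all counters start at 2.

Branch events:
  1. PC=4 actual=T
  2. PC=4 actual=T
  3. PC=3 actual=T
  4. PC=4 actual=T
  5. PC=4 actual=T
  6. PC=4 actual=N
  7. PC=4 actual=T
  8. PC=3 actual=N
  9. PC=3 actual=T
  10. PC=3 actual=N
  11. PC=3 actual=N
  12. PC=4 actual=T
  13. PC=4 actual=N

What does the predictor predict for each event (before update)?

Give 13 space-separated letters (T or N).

Ev 1: PC=4 idx=0 pred=T actual=T -> ctr[0]=3
Ev 2: PC=4 idx=0 pred=T actual=T -> ctr[0]=3
Ev 3: PC=3 idx=1 pred=T actual=T -> ctr[1]=3
Ev 4: PC=4 idx=0 pred=T actual=T -> ctr[0]=3
Ev 5: PC=4 idx=0 pred=T actual=T -> ctr[0]=3
Ev 6: PC=4 idx=0 pred=T actual=N -> ctr[0]=2
Ev 7: PC=4 idx=0 pred=T actual=T -> ctr[0]=3
Ev 8: PC=3 idx=1 pred=T actual=N -> ctr[1]=2
Ev 9: PC=3 idx=1 pred=T actual=T -> ctr[1]=3
Ev 10: PC=3 idx=1 pred=T actual=N -> ctr[1]=2
Ev 11: PC=3 idx=1 pred=T actual=N -> ctr[1]=1
Ev 12: PC=4 idx=0 pred=T actual=T -> ctr[0]=3
Ev 13: PC=4 idx=0 pred=T actual=N -> ctr[0]=2

Answer: T T T T T T T T T T T T T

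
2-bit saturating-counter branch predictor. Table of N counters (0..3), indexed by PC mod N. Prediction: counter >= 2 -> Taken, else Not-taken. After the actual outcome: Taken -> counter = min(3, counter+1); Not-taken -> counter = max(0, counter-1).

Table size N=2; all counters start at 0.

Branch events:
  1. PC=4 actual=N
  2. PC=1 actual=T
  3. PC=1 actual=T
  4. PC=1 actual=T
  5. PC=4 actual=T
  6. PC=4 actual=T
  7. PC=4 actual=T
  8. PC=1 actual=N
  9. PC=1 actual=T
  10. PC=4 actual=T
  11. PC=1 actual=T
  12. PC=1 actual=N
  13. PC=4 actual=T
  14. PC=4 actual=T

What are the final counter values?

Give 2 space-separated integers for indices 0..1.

Answer: 3 2

Derivation:
Ev 1: PC=4 idx=0 pred=N actual=N -> ctr[0]=0
Ev 2: PC=1 idx=1 pred=N actual=T -> ctr[1]=1
Ev 3: PC=1 idx=1 pred=N actual=T -> ctr[1]=2
Ev 4: PC=1 idx=1 pred=T actual=T -> ctr[1]=3
Ev 5: PC=4 idx=0 pred=N actual=T -> ctr[0]=1
Ev 6: PC=4 idx=0 pred=N actual=T -> ctr[0]=2
Ev 7: PC=4 idx=0 pred=T actual=T -> ctr[0]=3
Ev 8: PC=1 idx=1 pred=T actual=N -> ctr[1]=2
Ev 9: PC=1 idx=1 pred=T actual=T -> ctr[1]=3
Ev 10: PC=4 idx=0 pred=T actual=T -> ctr[0]=3
Ev 11: PC=1 idx=1 pred=T actual=T -> ctr[1]=3
Ev 12: PC=1 idx=1 pred=T actual=N -> ctr[1]=2
Ev 13: PC=4 idx=0 pred=T actual=T -> ctr[0]=3
Ev 14: PC=4 idx=0 pred=T actual=T -> ctr[0]=3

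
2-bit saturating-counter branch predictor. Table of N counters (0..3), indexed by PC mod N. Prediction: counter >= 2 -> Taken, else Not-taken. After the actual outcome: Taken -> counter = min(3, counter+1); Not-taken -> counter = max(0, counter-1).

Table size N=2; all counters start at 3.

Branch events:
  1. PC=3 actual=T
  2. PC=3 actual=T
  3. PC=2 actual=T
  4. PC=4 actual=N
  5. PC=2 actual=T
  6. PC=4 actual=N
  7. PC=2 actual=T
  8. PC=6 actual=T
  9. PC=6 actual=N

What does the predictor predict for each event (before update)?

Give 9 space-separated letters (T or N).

Answer: T T T T T T T T T

Derivation:
Ev 1: PC=3 idx=1 pred=T actual=T -> ctr[1]=3
Ev 2: PC=3 idx=1 pred=T actual=T -> ctr[1]=3
Ev 3: PC=2 idx=0 pred=T actual=T -> ctr[0]=3
Ev 4: PC=4 idx=0 pred=T actual=N -> ctr[0]=2
Ev 5: PC=2 idx=0 pred=T actual=T -> ctr[0]=3
Ev 6: PC=4 idx=0 pred=T actual=N -> ctr[0]=2
Ev 7: PC=2 idx=0 pred=T actual=T -> ctr[0]=3
Ev 8: PC=6 idx=0 pred=T actual=T -> ctr[0]=3
Ev 9: PC=6 idx=0 pred=T actual=N -> ctr[0]=2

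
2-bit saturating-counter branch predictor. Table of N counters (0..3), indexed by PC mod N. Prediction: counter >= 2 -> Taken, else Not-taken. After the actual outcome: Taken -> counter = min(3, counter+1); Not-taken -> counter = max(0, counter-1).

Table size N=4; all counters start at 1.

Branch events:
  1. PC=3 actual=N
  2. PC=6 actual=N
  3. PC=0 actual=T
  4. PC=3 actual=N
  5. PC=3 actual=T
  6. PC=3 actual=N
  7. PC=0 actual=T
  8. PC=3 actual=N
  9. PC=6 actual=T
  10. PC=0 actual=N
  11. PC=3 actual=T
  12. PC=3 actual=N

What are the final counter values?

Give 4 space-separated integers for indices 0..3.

Answer: 2 1 1 0

Derivation:
Ev 1: PC=3 idx=3 pred=N actual=N -> ctr[3]=0
Ev 2: PC=6 idx=2 pred=N actual=N -> ctr[2]=0
Ev 3: PC=0 idx=0 pred=N actual=T -> ctr[0]=2
Ev 4: PC=3 idx=3 pred=N actual=N -> ctr[3]=0
Ev 5: PC=3 idx=3 pred=N actual=T -> ctr[3]=1
Ev 6: PC=3 idx=3 pred=N actual=N -> ctr[3]=0
Ev 7: PC=0 idx=0 pred=T actual=T -> ctr[0]=3
Ev 8: PC=3 idx=3 pred=N actual=N -> ctr[3]=0
Ev 9: PC=6 idx=2 pred=N actual=T -> ctr[2]=1
Ev 10: PC=0 idx=0 pred=T actual=N -> ctr[0]=2
Ev 11: PC=3 idx=3 pred=N actual=T -> ctr[3]=1
Ev 12: PC=3 idx=3 pred=N actual=N -> ctr[3]=0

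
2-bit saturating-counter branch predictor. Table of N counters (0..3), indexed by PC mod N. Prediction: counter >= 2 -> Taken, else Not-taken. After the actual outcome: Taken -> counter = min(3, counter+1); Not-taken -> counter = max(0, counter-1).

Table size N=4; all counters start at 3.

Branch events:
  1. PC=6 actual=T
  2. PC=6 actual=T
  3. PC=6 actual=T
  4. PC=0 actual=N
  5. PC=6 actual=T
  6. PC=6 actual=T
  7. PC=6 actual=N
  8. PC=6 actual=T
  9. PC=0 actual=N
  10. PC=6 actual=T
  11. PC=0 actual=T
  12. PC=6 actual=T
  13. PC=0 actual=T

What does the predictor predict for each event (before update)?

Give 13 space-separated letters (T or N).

Answer: T T T T T T T T T T N T T

Derivation:
Ev 1: PC=6 idx=2 pred=T actual=T -> ctr[2]=3
Ev 2: PC=6 idx=2 pred=T actual=T -> ctr[2]=3
Ev 3: PC=6 idx=2 pred=T actual=T -> ctr[2]=3
Ev 4: PC=0 idx=0 pred=T actual=N -> ctr[0]=2
Ev 5: PC=6 idx=2 pred=T actual=T -> ctr[2]=3
Ev 6: PC=6 idx=2 pred=T actual=T -> ctr[2]=3
Ev 7: PC=6 idx=2 pred=T actual=N -> ctr[2]=2
Ev 8: PC=6 idx=2 pred=T actual=T -> ctr[2]=3
Ev 9: PC=0 idx=0 pred=T actual=N -> ctr[0]=1
Ev 10: PC=6 idx=2 pred=T actual=T -> ctr[2]=3
Ev 11: PC=0 idx=0 pred=N actual=T -> ctr[0]=2
Ev 12: PC=6 idx=2 pred=T actual=T -> ctr[2]=3
Ev 13: PC=0 idx=0 pred=T actual=T -> ctr[0]=3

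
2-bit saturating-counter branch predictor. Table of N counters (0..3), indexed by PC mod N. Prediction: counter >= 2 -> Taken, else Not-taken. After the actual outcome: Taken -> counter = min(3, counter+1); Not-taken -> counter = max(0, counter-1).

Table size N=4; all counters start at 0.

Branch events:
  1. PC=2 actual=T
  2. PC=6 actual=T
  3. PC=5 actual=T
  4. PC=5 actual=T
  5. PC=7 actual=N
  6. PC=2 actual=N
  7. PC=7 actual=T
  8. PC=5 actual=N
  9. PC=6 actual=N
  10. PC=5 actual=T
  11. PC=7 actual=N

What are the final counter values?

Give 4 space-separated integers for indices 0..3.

Ev 1: PC=2 idx=2 pred=N actual=T -> ctr[2]=1
Ev 2: PC=6 idx=2 pred=N actual=T -> ctr[2]=2
Ev 3: PC=5 idx=1 pred=N actual=T -> ctr[1]=1
Ev 4: PC=5 idx=1 pred=N actual=T -> ctr[1]=2
Ev 5: PC=7 idx=3 pred=N actual=N -> ctr[3]=0
Ev 6: PC=2 idx=2 pred=T actual=N -> ctr[2]=1
Ev 7: PC=7 idx=3 pred=N actual=T -> ctr[3]=1
Ev 8: PC=5 idx=1 pred=T actual=N -> ctr[1]=1
Ev 9: PC=6 idx=2 pred=N actual=N -> ctr[2]=0
Ev 10: PC=5 idx=1 pred=N actual=T -> ctr[1]=2
Ev 11: PC=7 idx=3 pred=N actual=N -> ctr[3]=0

Answer: 0 2 0 0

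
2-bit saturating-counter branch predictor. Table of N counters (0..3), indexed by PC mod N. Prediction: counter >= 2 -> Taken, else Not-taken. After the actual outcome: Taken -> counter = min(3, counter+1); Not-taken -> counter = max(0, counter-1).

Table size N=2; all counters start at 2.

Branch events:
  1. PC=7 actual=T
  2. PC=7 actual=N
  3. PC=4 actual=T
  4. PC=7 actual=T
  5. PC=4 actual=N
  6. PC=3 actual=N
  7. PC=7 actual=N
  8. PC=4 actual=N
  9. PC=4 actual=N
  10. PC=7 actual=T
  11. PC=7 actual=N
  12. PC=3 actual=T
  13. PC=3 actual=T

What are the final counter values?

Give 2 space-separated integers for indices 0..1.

Answer: 0 3

Derivation:
Ev 1: PC=7 idx=1 pred=T actual=T -> ctr[1]=3
Ev 2: PC=7 idx=1 pred=T actual=N -> ctr[1]=2
Ev 3: PC=4 idx=0 pred=T actual=T -> ctr[0]=3
Ev 4: PC=7 idx=1 pred=T actual=T -> ctr[1]=3
Ev 5: PC=4 idx=0 pred=T actual=N -> ctr[0]=2
Ev 6: PC=3 idx=1 pred=T actual=N -> ctr[1]=2
Ev 7: PC=7 idx=1 pred=T actual=N -> ctr[1]=1
Ev 8: PC=4 idx=0 pred=T actual=N -> ctr[0]=1
Ev 9: PC=4 idx=0 pred=N actual=N -> ctr[0]=0
Ev 10: PC=7 idx=1 pred=N actual=T -> ctr[1]=2
Ev 11: PC=7 idx=1 pred=T actual=N -> ctr[1]=1
Ev 12: PC=3 idx=1 pred=N actual=T -> ctr[1]=2
Ev 13: PC=3 idx=1 pred=T actual=T -> ctr[1]=3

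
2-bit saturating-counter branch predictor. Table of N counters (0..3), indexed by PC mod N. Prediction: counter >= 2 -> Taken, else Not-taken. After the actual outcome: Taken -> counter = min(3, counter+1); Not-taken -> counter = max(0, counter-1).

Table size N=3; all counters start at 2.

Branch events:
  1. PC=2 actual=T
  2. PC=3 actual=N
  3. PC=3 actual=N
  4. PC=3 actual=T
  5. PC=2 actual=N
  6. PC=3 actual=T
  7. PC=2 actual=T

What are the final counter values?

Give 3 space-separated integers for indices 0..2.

Ev 1: PC=2 idx=2 pred=T actual=T -> ctr[2]=3
Ev 2: PC=3 idx=0 pred=T actual=N -> ctr[0]=1
Ev 3: PC=3 idx=0 pred=N actual=N -> ctr[0]=0
Ev 4: PC=3 idx=0 pred=N actual=T -> ctr[0]=1
Ev 5: PC=2 idx=2 pred=T actual=N -> ctr[2]=2
Ev 6: PC=3 idx=0 pred=N actual=T -> ctr[0]=2
Ev 7: PC=2 idx=2 pred=T actual=T -> ctr[2]=3

Answer: 2 2 3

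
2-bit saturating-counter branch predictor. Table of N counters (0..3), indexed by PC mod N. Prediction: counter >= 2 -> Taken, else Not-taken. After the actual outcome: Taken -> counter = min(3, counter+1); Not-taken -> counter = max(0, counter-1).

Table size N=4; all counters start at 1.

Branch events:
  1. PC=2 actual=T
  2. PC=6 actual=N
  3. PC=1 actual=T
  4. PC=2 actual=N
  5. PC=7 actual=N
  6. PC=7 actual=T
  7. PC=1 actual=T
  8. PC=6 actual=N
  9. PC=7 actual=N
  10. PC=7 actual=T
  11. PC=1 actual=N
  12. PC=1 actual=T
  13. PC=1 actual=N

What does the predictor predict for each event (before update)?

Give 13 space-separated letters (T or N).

Ev 1: PC=2 idx=2 pred=N actual=T -> ctr[2]=2
Ev 2: PC=6 idx=2 pred=T actual=N -> ctr[2]=1
Ev 3: PC=1 idx=1 pred=N actual=T -> ctr[1]=2
Ev 4: PC=2 idx=2 pred=N actual=N -> ctr[2]=0
Ev 5: PC=7 idx=3 pred=N actual=N -> ctr[3]=0
Ev 6: PC=7 idx=3 pred=N actual=T -> ctr[3]=1
Ev 7: PC=1 idx=1 pred=T actual=T -> ctr[1]=3
Ev 8: PC=6 idx=2 pred=N actual=N -> ctr[2]=0
Ev 9: PC=7 idx=3 pred=N actual=N -> ctr[3]=0
Ev 10: PC=7 idx=3 pred=N actual=T -> ctr[3]=1
Ev 11: PC=1 idx=1 pred=T actual=N -> ctr[1]=2
Ev 12: PC=1 idx=1 pred=T actual=T -> ctr[1]=3
Ev 13: PC=1 idx=1 pred=T actual=N -> ctr[1]=2

Answer: N T N N N N T N N N T T T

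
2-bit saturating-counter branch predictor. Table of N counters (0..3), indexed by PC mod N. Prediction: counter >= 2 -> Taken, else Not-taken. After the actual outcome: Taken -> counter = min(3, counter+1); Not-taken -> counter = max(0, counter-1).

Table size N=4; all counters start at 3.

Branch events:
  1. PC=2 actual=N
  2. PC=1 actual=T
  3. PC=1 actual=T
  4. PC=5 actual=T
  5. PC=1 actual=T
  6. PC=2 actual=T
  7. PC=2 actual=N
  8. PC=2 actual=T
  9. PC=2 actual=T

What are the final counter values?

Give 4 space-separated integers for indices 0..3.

Ev 1: PC=2 idx=2 pred=T actual=N -> ctr[2]=2
Ev 2: PC=1 idx=1 pred=T actual=T -> ctr[1]=3
Ev 3: PC=1 idx=1 pred=T actual=T -> ctr[1]=3
Ev 4: PC=5 idx=1 pred=T actual=T -> ctr[1]=3
Ev 5: PC=1 idx=1 pred=T actual=T -> ctr[1]=3
Ev 6: PC=2 idx=2 pred=T actual=T -> ctr[2]=3
Ev 7: PC=2 idx=2 pred=T actual=N -> ctr[2]=2
Ev 8: PC=2 idx=2 pred=T actual=T -> ctr[2]=3
Ev 9: PC=2 idx=2 pred=T actual=T -> ctr[2]=3

Answer: 3 3 3 3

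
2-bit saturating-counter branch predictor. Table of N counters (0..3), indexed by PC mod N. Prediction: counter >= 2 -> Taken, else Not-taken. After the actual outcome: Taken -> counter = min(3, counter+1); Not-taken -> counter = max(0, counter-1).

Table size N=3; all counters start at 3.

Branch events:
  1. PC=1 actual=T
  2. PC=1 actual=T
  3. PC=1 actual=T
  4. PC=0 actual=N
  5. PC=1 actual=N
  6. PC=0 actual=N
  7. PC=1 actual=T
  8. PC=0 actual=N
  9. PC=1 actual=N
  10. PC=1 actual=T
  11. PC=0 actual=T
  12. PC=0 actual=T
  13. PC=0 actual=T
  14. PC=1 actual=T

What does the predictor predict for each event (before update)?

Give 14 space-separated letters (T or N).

Ev 1: PC=1 idx=1 pred=T actual=T -> ctr[1]=3
Ev 2: PC=1 idx=1 pred=T actual=T -> ctr[1]=3
Ev 3: PC=1 idx=1 pred=T actual=T -> ctr[1]=3
Ev 4: PC=0 idx=0 pred=T actual=N -> ctr[0]=2
Ev 5: PC=1 idx=1 pred=T actual=N -> ctr[1]=2
Ev 6: PC=0 idx=0 pred=T actual=N -> ctr[0]=1
Ev 7: PC=1 idx=1 pred=T actual=T -> ctr[1]=3
Ev 8: PC=0 idx=0 pred=N actual=N -> ctr[0]=0
Ev 9: PC=1 idx=1 pred=T actual=N -> ctr[1]=2
Ev 10: PC=1 idx=1 pred=T actual=T -> ctr[1]=3
Ev 11: PC=0 idx=0 pred=N actual=T -> ctr[0]=1
Ev 12: PC=0 idx=0 pred=N actual=T -> ctr[0]=2
Ev 13: PC=0 idx=0 pred=T actual=T -> ctr[0]=3
Ev 14: PC=1 idx=1 pred=T actual=T -> ctr[1]=3

Answer: T T T T T T T N T T N N T T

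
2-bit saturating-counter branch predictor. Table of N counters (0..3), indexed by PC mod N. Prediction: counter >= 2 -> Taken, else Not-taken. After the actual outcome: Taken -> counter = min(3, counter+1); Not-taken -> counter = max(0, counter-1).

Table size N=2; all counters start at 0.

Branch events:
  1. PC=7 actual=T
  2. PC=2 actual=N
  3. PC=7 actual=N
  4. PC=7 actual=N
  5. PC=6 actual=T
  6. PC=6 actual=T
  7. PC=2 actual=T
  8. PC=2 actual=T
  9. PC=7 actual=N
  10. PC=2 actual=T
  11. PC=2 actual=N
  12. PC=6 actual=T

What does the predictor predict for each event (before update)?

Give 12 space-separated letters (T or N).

Answer: N N N N N N T T N T T T

Derivation:
Ev 1: PC=7 idx=1 pred=N actual=T -> ctr[1]=1
Ev 2: PC=2 idx=0 pred=N actual=N -> ctr[0]=0
Ev 3: PC=7 idx=1 pred=N actual=N -> ctr[1]=0
Ev 4: PC=7 idx=1 pred=N actual=N -> ctr[1]=0
Ev 5: PC=6 idx=0 pred=N actual=T -> ctr[0]=1
Ev 6: PC=6 idx=0 pred=N actual=T -> ctr[0]=2
Ev 7: PC=2 idx=0 pred=T actual=T -> ctr[0]=3
Ev 8: PC=2 idx=0 pred=T actual=T -> ctr[0]=3
Ev 9: PC=7 idx=1 pred=N actual=N -> ctr[1]=0
Ev 10: PC=2 idx=0 pred=T actual=T -> ctr[0]=3
Ev 11: PC=2 idx=0 pred=T actual=N -> ctr[0]=2
Ev 12: PC=6 idx=0 pred=T actual=T -> ctr[0]=3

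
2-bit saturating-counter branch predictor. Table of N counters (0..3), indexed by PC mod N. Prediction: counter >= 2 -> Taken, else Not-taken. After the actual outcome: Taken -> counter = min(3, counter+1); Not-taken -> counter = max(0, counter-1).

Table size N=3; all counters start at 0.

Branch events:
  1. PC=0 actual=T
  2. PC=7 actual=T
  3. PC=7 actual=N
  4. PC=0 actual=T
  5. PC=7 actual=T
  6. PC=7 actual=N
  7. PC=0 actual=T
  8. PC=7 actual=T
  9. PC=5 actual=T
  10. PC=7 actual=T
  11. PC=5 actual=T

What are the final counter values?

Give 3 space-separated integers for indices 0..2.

Answer: 3 2 2

Derivation:
Ev 1: PC=0 idx=0 pred=N actual=T -> ctr[0]=1
Ev 2: PC=7 idx=1 pred=N actual=T -> ctr[1]=1
Ev 3: PC=7 idx=1 pred=N actual=N -> ctr[1]=0
Ev 4: PC=0 idx=0 pred=N actual=T -> ctr[0]=2
Ev 5: PC=7 idx=1 pred=N actual=T -> ctr[1]=1
Ev 6: PC=7 idx=1 pred=N actual=N -> ctr[1]=0
Ev 7: PC=0 idx=0 pred=T actual=T -> ctr[0]=3
Ev 8: PC=7 idx=1 pred=N actual=T -> ctr[1]=1
Ev 9: PC=5 idx=2 pred=N actual=T -> ctr[2]=1
Ev 10: PC=7 idx=1 pred=N actual=T -> ctr[1]=2
Ev 11: PC=5 idx=2 pred=N actual=T -> ctr[2]=2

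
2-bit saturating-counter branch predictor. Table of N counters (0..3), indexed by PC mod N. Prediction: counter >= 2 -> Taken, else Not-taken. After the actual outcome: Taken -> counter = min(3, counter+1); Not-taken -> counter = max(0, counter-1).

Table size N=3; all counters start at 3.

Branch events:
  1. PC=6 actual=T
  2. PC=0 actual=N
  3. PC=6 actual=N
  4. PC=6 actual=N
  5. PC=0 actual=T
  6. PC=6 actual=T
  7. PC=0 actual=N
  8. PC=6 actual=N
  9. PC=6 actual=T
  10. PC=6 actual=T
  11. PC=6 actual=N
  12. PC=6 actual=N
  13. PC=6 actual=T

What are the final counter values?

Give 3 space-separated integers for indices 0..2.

Answer: 1 3 3

Derivation:
Ev 1: PC=6 idx=0 pred=T actual=T -> ctr[0]=3
Ev 2: PC=0 idx=0 pred=T actual=N -> ctr[0]=2
Ev 3: PC=6 idx=0 pred=T actual=N -> ctr[0]=1
Ev 4: PC=6 idx=0 pred=N actual=N -> ctr[0]=0
Ev 5: PC=0 idx=0 pred=N actual=T -> ctr[0]=1
Ev 6: PC=6 idx=0 pred=N actual=T -> ctr[0]=2
Ev 7: PC=0 idx=0 pred=T actual=N -> ctr[0]=1
Ev 8: PC=6 idx=0 pred=N actual=N -> ctr[0]=0
Ev 9: PC=6 idx=0 pred=N actual=T -> ctr[0]=1
Ev 10: PC=6 idx=0 pred=N actual=T -> ctr[0]=2
Ev 11: PC=6 idx=0 pred=T actual=N -> ctr[0]=1
Ev 12: PC=6 idx=0 pred=N actual=N -> ctr[0]=0
Ev 13: PC=6 idx=0 pred=N actual=T -> ctr[0]=1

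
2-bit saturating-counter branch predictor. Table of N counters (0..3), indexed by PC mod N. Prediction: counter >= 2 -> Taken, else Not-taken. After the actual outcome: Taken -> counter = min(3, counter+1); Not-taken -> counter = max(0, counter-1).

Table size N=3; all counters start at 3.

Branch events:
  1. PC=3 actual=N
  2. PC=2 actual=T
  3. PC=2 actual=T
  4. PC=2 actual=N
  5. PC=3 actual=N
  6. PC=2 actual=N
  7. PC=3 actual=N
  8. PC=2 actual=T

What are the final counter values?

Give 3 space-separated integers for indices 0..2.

Ev 1: PC=3 idx=0 pred=T actual=N -> ctr[0]=2
Ev 2: PC=2 idx=2 pred=T actual=T -> ctr[2]=3
Ev 3: PC=2 idx=2 pred=T actual=T -> ctr[2]=3
Ev 4: PC=2 idx=2 pred=T actual=N -> ctr[2]=2
Ev 5: PC=3 idx=0 pred=T actual=N -> ctr[0]=1
Ev 6: PC=2 idx=2 pred=T actual=N -> ctr[2]=1
Ev 7: PC=3 idx=0 pred=N actual=N -> ctr[0]=0
Ev 8: PC=2 idx=2 pred=N actual=T -> ctr[2]=2

Answer: 0 3 2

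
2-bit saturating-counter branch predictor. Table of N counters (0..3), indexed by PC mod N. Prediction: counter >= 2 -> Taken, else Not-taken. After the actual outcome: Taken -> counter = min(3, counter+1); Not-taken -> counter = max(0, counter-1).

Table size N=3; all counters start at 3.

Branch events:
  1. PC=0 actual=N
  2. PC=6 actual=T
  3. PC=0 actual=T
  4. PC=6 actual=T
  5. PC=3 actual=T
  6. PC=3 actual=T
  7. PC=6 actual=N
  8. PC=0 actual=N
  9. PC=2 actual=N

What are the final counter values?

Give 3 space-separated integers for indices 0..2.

Ev 1: PC=0 idx=0 pred=T actual=N -> ctr[0]=2
Ev 2: PC=6 idx=0 pred=T actual=T -> ctr[0]=3
Ev 3: PC=0 idx=0 pred=T actual=T -> ctr[0]=3
Ev 4: PC=6 idx=0 pred=T actual=T -> ctr[0]=3
Ev 5: PC=3 idx=0 pred=T actual=T -> ctr[0]=3
Ev 6: PC=3 idx=0 pred=T actual=T -> ctr[0]=3
Ev 7: PC=6 idx=0 pred=T actual=N -> ctr[0]=2
Ev 8: PC=0 idx=0 pred=T actual=N -> ctr[0]=1
Ev 9: PC=2 idx=2 pred=T actual=N -> ctr[2]=2

Answer: 1 3 2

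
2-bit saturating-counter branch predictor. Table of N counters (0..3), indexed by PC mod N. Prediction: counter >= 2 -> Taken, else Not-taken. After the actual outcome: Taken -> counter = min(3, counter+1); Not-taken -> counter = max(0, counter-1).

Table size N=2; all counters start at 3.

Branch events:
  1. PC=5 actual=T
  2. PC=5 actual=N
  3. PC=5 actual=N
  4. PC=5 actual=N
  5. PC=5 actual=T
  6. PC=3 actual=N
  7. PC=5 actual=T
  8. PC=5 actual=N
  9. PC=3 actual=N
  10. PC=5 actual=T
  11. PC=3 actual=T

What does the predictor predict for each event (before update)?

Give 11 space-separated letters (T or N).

Ev 1: PC=5 idx=1 pred=T actual=T -> ctr[1]=3
Ev 2: PC=5 idx=1 pred=T actual=N -> ctr[1]=2
Ev 3: PC=5 idx=1 pred=T actual=N -> ctr[1]=1
Ev 4: PC=5 idx=1 pred=N actual=N -> ctr[1]=0
Ev 5: PC=5 idx=1 pred=N actual=T -> ctr[1]=1
Ev 6: PC=3 idx=1 pred=N actual=N -> ctr[1]=0
Ev 7: PC=5 idx=1 pred=N actual=T -> ctr[1]=1
Ev 8: PC=5 idx=1 pred=N actual=N -> ctr[1]=0
Ev 9: PC=3 idx=1 pred=N actual=N -> ctr[1]=0
Ev 10: PC=5 idx=1 pred=N actual=T -> ctr[1]=1
Ev 11: PC=3 idx=1 pred=N actual=T -> ctr[1]=2

Answer: T T T N N N N N N N N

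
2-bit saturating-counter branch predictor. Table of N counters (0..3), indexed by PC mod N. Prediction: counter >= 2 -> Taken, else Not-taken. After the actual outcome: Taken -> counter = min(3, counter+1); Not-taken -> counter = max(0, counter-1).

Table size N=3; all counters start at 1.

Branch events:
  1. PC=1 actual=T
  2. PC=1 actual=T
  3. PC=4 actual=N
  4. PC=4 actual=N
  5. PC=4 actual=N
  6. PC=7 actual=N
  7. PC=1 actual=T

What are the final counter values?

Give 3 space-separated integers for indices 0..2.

Answer: 1 1 1

Derivation:
Ev 1: PC=1 idx=1 pred=N actual=T -> ctr[1]=2
Ev 2: PC=1 idx=1 pred=T actual=T -> ctr[1]=3
Ev 3: PC=4 idx=1 pred=T actual=N -> ctr[1]=2
Ev 4: PC=4 idx=1 pred=T actual=N -> ctr[1]=1
Ev 5: PC=4 idx=1 pred=N actual=N -> ctr[1]=0
Ev 6: PC=7 idx=1 pred=N actual=N -> ctr[1]=0
Ev 7: PC=1 idx=1 pred=N actual=T -> ctr[1]=1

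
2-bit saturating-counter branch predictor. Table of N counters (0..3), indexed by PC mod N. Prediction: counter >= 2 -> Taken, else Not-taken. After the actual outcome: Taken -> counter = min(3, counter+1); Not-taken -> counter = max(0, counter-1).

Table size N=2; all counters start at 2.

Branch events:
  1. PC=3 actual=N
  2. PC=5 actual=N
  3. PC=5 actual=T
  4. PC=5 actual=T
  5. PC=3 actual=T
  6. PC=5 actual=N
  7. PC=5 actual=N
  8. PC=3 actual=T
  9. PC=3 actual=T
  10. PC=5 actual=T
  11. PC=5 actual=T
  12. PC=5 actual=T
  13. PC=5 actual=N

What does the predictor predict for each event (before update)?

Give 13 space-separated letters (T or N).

Answer: T N N N T T T N T T T T T

Derivation:
Ev 1: PC=3 idx=1 pred=T actual=N -> ctr[1]=1
Ev 2: PC=5 idx=1 pred=N actual=N -> ctr[1]=0
Ev 3: PC=5 idx=1 pred=N actual=T -> ctr[1]=1
Ev 4: PC=5 idx=1 pred=N actual=T -> ctr[1]=2
Ev 5: PC=3 idx=1 pred=T actual=T -> ctr[1]=3
Ev 6: PC=5 idx=1 pred=T actual=N -> ctr[1]=2
Ev 7: PC=5 idx=1 pred=T actual=N -> ctr[1]=1
Ev 8: PC=3 idx=1 pred=N actual=T -> ctr[1]=2
Ev 9: PC=3 idx=1 pred=T actual=T -> ctr[1]=3
Ev 10: PC=5 idx=1 pred=T actual=T -> ctr[1]=3
Ev 11: PC=5 idx=1 pred=T actual=T -> ctr[1]=3
Ev 12: PC=5 idx=1 pred=T actual=T -> ctr[1]=3
Ev 13: PC=5 idx=1 pred=T actual=N -> ctr[1]=2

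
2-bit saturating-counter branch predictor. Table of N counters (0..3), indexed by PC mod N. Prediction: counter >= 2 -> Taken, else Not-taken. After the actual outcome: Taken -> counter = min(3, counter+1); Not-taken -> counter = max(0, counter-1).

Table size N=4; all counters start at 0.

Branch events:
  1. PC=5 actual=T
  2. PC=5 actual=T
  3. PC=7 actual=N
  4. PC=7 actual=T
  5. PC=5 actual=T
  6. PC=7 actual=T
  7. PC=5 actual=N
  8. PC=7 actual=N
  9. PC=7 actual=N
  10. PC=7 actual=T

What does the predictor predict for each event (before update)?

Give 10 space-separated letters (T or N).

Answer: N N N N T N T T N N

Derivation:
Ev 1: PC=5 idx=1 pred=N actual=T -> ctr[1]=1
Ev 2: PC=5 idx=1 pred=N actual=T -> ctr[1]=2
Ev 3: PC=7 idx=3 pred=N actual=N -> ctr[3]=0
Ev 4: PC=7 idx=3 pred=N actual=T -> ctr[3]=1
Ev 5: PC=5 idx=1 pred=T actual=T -> ctr[1]=3
Ev 6: PC=7 idx=3 pred=N actual=T -> ctr[3]=2
Ev 7: PC=5 idx=1 pred=T actual=N -> ctr[1]=2
Ev 8: PC=7 idx=3 pred=T actual=N -> ctr[3]=1
Ev 9: PC=7 idx=3 pred=N actual=N -> ctr[3]=0
Ev 10: PC=7 idx=3 pred=N actual=T -> ctr[3]=1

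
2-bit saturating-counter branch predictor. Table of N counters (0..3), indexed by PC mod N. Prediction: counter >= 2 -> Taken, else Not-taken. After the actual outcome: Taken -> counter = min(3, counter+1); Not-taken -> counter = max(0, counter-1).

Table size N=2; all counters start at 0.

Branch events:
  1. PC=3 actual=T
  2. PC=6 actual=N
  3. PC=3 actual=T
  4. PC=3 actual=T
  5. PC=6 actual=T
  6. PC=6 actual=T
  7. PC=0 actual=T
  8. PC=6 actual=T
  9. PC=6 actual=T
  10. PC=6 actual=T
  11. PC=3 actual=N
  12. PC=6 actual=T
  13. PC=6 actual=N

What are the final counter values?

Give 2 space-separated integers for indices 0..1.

Ev 1: PC=3 idx=1 pred=N actual=T -> ctr[1]=1
Ev 2: PC=6 idx=0 pred=N actual=N -> ctr[0]=0
Ev 3: PC=3 idx=1 pred=N actual=T -> ctr[1]=2
Ev 4: PC=3 idx=1 pred=T actual=T -> ctr[1]=3
Ev 5: PC=6 idx=0 pred=N actual=T -> ctr[0]=1
Ev 6: PC=6 idx=0 pred=N actual=T -> ctr[0]=2
Ev 7: PC=0 idx=0 pred=T actual=T -> ctr[0]=3
Ev 8: PC=6 idx=0 pred=T actual=T -> ctr[0]=3
Ev 9: PC=6 idx=0 pred=T actual=T -> ctr[0]=3
Ev 10: PC=6 idx=0 pred=T actual=T -> ctr[0]=3
Ev 11: PC=3 idx=1 pred=T actual=N -> ctr[1]=2
Ev 12: PC=6 idx=0 pred=T actual=T -> ctr[0]=3
Ev 13: PC=6 idx=0 pred=T actual=N -> ctr[0]=2

Answer: 2 2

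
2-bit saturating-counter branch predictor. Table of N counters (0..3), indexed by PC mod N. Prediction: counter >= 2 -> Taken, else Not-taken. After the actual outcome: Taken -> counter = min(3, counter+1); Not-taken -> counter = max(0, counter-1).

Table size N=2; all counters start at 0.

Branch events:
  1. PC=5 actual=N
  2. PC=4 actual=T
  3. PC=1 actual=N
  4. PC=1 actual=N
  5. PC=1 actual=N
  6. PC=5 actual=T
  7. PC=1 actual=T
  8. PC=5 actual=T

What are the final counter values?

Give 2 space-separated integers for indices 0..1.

Answer: 1 3

Derivation:
Ev 1: PC=5 idx=1 pred=N actual=N -> ctr[1]=0
Ev 2: PC=4 idx=0 pred=N actual=T -> ctr[0]=1
Ev 3: PC=1 idx=1 pred=N actual=N -> ctr[1]=0
Ev 4: PC=1 idx=1 pred=N actual=N -> ctr[1]=0
Ev 5: PC=1 idx=1 pred=N actual=N -> ctr[1]=0
Ev 6: PC=5 idx=1 pred=N actual=T -> ctr[1]=1
Ev 7: PC=1 idx=1 pred=N actual=T -> ctr[1]=2
Ev 8: PC=5 idx=1 pred=T actual=T -> ctr[1]=3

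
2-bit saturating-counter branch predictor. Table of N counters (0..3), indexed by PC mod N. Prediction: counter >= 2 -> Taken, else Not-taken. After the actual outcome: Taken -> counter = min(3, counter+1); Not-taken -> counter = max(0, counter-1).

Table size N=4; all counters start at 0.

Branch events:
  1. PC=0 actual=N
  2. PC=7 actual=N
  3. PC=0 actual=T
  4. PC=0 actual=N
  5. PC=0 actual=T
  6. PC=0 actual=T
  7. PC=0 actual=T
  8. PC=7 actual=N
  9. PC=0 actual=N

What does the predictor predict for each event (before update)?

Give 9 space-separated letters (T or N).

Answer: N N N N N N T N T

Derivation:
Ev 1: PC=0 idx=0 pred=N actual=N -> ctr[0]=0
Ev 2: PC=7 idx=3 pred=N actual=N -> ctr[3]=0
Ev 3: PC=0 idx=0 pred=N actual=T -> ctr[0]=1
Ev 4: PC=0 idx=0 pred=N actual=N -> ctr[0]=0
Ev 5: PC=0 idx=0 pred=N actual=T -> ctr[0]=1
Ev 6: PC=0 idx=0 pred=N actual=T -> ctr[0]=2
Ev 7: PC=0 idx=0 pred=T actual=T -> ctr[0]=3
Ev 8: PC=7 idx=3 pred=N actual=N -> ctr[3]=0
Ev 9: PC=0 idx=0 pred=T actual=N -> ctr[0]=2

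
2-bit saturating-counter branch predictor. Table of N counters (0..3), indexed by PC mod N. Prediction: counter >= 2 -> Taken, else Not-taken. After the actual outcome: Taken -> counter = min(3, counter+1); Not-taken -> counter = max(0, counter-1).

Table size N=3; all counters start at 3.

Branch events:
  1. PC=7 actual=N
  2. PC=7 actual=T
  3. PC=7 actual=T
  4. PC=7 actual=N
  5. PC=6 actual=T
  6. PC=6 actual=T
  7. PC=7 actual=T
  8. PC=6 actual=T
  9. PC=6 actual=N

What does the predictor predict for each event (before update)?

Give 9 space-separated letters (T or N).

Answer: T T T T T T T T T

Derivation:
Ev 1: PC=7 idx=1 pred=T actual=N -> ctr[1]=2
Ev 2: PC=7 idx=1 pred=T actual=T -> ctr[1]=3
Ev 3: PC=7 idx=1 pred=T actual=T -> ctr[1]=3
Ev 4: PC=7 idx=1 pred=T actual=N -> ctr[1]=2
Ev 5: PC=6 idx=0 pred=T actual=T -> ctr[0]=3
Ev 6: PC=6 idx=0 pred=T actual=T -> ctr[0]=3
Ev 7: PC=7 idx=1 pred=T actual=T -> ctr[1]=3
Ev 8: PC=6 idx=0 pred=T actual=T -> ctr[0]=3
Ev 9: PC=6 idx=0 pred=T actual=N -> ctr[0]=2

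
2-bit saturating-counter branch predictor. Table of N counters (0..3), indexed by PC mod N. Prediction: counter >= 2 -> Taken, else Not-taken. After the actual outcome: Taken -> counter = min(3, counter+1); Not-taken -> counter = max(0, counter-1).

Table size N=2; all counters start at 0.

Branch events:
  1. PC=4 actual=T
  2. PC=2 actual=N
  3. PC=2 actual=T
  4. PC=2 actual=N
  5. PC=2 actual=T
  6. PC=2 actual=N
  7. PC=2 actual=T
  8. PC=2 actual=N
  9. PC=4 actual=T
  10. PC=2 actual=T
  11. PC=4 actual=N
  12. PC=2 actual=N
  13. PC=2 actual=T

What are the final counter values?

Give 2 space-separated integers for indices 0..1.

Ev 1: PC=4 idx=0 pred=N actual=T -> ctr[0]=1
Ev 2: PC=2 idx=0 pred=N actual=N -> ctr[0]=0
Ev 3: PC=2 idx=0 pred=N actual=T -> ctr[0]=1
Ev 4: PC=2 idx=0 pred=N actual=N -> ctr[0]=0
Ev 5: PC=2 idx=0 pred=N actual=T -> ctr[0]=1
Ev 6: PC=2 idx=0 pred=N actual=N -> ctr[0]=0
Ev 7: PC=2 idx=0 pred=N actual=T -> ctr[0]=1
Ev 8: PC=2 idx=0 pred=N actual=N -> ctr[0]=0
Ev 9: PC=4 idx=0 pred=N actual=T -> ctr[0]=1
Ev 10: PC=2 idx=0 pred=N actual=T -> ctr[0]=2
Ev 11: PC=4 idx=0 pred=T actual=N -> ctr[0]=1
Ev 12: PC=2 idx=0 pred=N actual=N -> ctr[0]=0
Ev 13: PC=2 idx=0 pred=N actual=T -> ctr[0]=1

Answer: 1 0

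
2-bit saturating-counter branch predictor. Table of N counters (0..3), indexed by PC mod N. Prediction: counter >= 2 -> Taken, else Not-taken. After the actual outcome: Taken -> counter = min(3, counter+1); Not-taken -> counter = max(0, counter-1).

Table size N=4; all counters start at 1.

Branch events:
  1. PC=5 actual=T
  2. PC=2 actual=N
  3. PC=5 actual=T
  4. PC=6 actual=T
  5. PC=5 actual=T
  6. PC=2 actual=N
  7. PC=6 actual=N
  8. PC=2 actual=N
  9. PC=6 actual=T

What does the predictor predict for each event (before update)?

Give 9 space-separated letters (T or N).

Answer: N N T N T N N N N

Derivation:
Ev 1: PC=5 idx=1 pred=N actual=T -> ctr[1]=2
Ev 2: PC=2 idx=2 pred=N actual=N -> ctr[2]=0
Ev 3: PC=5 idx=1 pred=T actual=T -> ctr[1]=3
Ev 4: PC=6 idx=2 pred=N actual=T -> ctr[2]=1
Ev 5: PC=5 idx=1 pred=T actual=T -> ctr[1]=3
Ev 6: PC=2 idx=2 pred=N actual=N -> ctr[2]=0
Ev 7: PC=6 idx=2 pred=N actual=N -> ctr[2]=0
Ev 8: PC=2 idx=2 pred=N actual=N -> ctr[2]=0
Ev 9: PC=6 idx=2 pred=N actual=T -> ctr[2]=1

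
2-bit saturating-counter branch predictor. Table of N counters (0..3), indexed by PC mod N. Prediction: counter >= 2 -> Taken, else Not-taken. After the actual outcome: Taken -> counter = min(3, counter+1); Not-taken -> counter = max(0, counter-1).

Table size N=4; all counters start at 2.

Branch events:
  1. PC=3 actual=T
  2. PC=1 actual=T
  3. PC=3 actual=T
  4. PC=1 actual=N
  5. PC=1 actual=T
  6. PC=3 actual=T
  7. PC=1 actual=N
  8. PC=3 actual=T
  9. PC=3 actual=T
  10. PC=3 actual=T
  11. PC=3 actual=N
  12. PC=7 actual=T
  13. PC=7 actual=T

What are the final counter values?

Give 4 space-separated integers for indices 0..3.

Ev 1: PC=3 idx=3 pred=T actual=T -> ctr[3]=3
Ev 2: PC=1 idx=1 pred=T actual=T -> ctr[1]=3
Ev 3: PC=3 idx=3 pred=T actual=T -> ctr[3]=3
Ev 4: PC=1 idx=1 pred=T actual=N -> ctr[1]=2
Ev 5: PC=1 idx=1 pred=T actual=T -> ctr[1]=3
Ev 6: PC=3 idx=3 pred=T actual=T -> ctr[3]=3
Ev 7: PC=1 idx=1 pred=T actual=N -> ctr[1]=2
Ev 8: PC=3 idx=3 pred=T actual=T -> ctr[3]=3
Ev 9: PC=3 idx=3 pred=T actual=T -> ctr[3]=3
Ev 10: PC=3 idx=3 pred=T actual=T -> ctr[3]=3
Ev 11: PC=3 idx=3 pred=T actual=N -> ctr[3]=2
Ev 12: PC=7 idx=3 pred=T actual=T -> ctr[3]=3
Ev 13: PC=7 idx=3 pred=T actual=T -> ctr[3]=3

Answer: 2 2 2 3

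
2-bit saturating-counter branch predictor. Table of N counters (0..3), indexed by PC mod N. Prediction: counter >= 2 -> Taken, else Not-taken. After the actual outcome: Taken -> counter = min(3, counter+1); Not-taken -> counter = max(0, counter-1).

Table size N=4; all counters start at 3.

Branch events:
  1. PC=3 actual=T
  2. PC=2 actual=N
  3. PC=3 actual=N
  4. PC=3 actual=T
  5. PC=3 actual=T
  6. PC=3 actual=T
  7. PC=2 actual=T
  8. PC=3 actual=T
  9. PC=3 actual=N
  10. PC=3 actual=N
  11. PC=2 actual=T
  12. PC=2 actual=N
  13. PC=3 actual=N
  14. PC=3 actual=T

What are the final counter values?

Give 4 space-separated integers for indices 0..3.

Ev 1: PC=3 idx=3 pred=T actual=T -> ctr[3]=3
Ev 2: PC=2 idx=2 pred=T actual=N -> ctr[2]=2
Ev 3: PC=3 idx=3 pred=T actual=N -> ctr[3]=2
Ev 4: PC=3 idx=3 pred=T actual=T -> ctr[3]=3
Ev 5: PC=3 idx=3 pred=T actual=T -> ctr[3]=3
Ev 6: PC=3 idx=3 pred=T actual=T -> ctr[3]=3
Ev 7: PC=2 idx=2 pred=T actual=T -> ctr[2]=3
Ev 8: PC=3 idx=3 pred=T actual=T -> ctr[3]=3
Ev 9: PC=3 idx=3 pred=T actual=N -> ctr[3]=2
Ev 10: PC=3 idx=3 pred=T actual=N -> ctr[3]=1
Ev 11: PC=2 idx=2 pred=T actual=T -> ctr[2]=3
Ev 12: PC=2 idx=2 pred=T actual=N -> ctr[2]=2
Ev 13: PC=3 idx=3 pred=N actual=N -> ctr[3]=0
Ev 14: PC=3 idx=3 pred=N actual=T -> ctr[3]=1

Answer: 3 3 2 1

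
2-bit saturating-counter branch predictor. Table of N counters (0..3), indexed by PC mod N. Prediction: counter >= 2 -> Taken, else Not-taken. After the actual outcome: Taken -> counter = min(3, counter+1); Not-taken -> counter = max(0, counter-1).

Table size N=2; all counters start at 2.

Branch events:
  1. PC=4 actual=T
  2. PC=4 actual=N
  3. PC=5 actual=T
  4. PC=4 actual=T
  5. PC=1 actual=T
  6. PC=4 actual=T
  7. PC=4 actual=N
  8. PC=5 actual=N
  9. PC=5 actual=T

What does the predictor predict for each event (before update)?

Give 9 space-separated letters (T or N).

Ev 1: PC=4 idx=0 pred=T actual=T -> ctr[0]=3
Ev 2: PC=4 idx=0 pred=T actual=N -> ctr[0]=2
Ev 3: PC=5 idx=1 pred=T actual=T -> ctr[1]=3
Ev 4: PC=4 idx=0 pred=T actual=T -> ctr[0]=3
Ev 5: PC=1 idx=1 pred=T actual=T -> ctr[1]=3
Ev 6: PC=4 idx=0 pred=T actual=T -> ctr[0]=3
Ev 7: PC=4 idx=0 pred=T actual=N -> ctr[0]=2
Ev 8: PC=5 idx=1 pred=T actual=N -> ctr[1]=2
Ev 9: PC=5 idx=1 pred=T actual=T -> ctr[1]=3

Answer: T T T T T T T T T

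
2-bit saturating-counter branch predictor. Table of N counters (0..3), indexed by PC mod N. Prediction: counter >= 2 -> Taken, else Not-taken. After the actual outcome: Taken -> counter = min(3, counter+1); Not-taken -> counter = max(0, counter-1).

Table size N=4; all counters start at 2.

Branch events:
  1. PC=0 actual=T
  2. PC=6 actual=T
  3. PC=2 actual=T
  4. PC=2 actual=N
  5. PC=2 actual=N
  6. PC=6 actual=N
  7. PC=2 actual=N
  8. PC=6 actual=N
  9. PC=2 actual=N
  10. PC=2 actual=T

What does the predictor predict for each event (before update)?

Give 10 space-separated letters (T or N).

Ev 1: PC=0 idx=0 pred=T actual=T -> ctr[0]=3
Ev 2: PC=6 idx=2 pred=T actual=T -> ctr[2]=3
Ev 3: PC=2 idx=2 pred=T actual=T -> ctr[2]=3
Ev 4: PC=2 idx=2 pred=T actual=N -> ctr[2]=2
Ev 5: PC=2 idx=2 pred=T actual=N -> ctr[2]=1
Ev 6: PC=6 idx=2 pred=N actual=N -> ctr[2]=0
Ev 7: PC=2 idx=2 pred=N actual=N -> ctr[2]=0
Ev 8: PC=6 idx=2 pred=N actual=N -> ctr[2]=0
Ev 9: PC=2 idx=2 pred=N actual=N -> ctr[2]=0
Ev 10: PC=2 idx=2 pred=N actual=T -> ctr[2]=1

Answer: T T T T T N N N N N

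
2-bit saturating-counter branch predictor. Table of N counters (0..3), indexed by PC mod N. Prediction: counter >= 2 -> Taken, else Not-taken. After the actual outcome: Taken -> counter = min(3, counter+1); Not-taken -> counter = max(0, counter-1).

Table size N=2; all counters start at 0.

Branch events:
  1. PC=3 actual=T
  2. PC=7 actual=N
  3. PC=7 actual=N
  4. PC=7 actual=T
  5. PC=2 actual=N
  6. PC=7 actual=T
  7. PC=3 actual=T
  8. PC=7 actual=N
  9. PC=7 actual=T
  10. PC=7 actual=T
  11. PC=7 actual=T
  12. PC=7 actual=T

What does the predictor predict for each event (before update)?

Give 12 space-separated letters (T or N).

Answer: N N N N N N T T T T T T

Derivation:
Ev 1: PC=3 idx=1 pred=N actual=T -> ctr[1]=1
Ev 2: PC=7 idx=1 pred=N actual=N -> ctr[1]=0
Ev 3: PC=7 idx=1 pred=N actual=N -> ctr[1]=0
Ev 4: PC=7 idx=1 pred=N actual=T -> ctr[1]=1
Ev 5: PC=2 idx=0 pred=N actual=N -> ctr[0]=0
Ev 6: PC=7 idx=1 pred=N actual=T -> ctr[1]=2
Ev 7: PC=3 idx=1 pred=T actual=T -> ctr[1]=3
Ev 8: PC=7 idx=1 pred=T actual=N -> ctr[1]=2
Ev 9: PC=7 idx=1 pred=T actual=T -> ctr[1]=3
Ev 10: PC=7 idx=1 pred=T actual=T -> ctr[1]=3
Ev 11: PC=7 idx=1 pred=T actual=T -> ctr[1]=3
Ev 12: PC=7 idx=1 pred=T actual=T -> ctr[1]=3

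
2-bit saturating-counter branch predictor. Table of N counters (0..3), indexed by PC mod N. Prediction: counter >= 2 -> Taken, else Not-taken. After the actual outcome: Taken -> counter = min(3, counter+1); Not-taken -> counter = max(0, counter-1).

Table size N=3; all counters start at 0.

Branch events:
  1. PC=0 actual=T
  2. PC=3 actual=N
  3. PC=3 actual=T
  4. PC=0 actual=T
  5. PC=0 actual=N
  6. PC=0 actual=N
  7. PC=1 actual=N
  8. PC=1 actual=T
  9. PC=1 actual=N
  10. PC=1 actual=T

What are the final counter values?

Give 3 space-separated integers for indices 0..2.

Ev 1: PC=0 idx=0 pred=N actual=T -> ctr[0]=1
Ev 2: PC=3 idx=0 pred=N actual=N -> ctr[0]=0
Ev 3: PC=3 idx=0 pred=N actual=T -> ctr[0]=1
Ev 4: PC=0 idx=0 pred=N actual=T -> ctr[0]=2
Ev 5: PC=0 idx=0 pred=T actual=N -> ctr[0]=1
Ev 6: PC=0 idx=0 pred=N actual=N -> ctr[0]=0
Ev 7: PC=1 idx=1 pred=N actual=N -> ctr[1]=0
Ev 8: PC=1 idx=1 pred=N actual=T -> ctr[1]=1
Ev 9: PC=1 idx=1 pred=N actual=N -> ctr[1]=0
Ev 10: PC=1 idx=1 pred=N actual=T -> ctr[1]=1

Answer: 0 1 0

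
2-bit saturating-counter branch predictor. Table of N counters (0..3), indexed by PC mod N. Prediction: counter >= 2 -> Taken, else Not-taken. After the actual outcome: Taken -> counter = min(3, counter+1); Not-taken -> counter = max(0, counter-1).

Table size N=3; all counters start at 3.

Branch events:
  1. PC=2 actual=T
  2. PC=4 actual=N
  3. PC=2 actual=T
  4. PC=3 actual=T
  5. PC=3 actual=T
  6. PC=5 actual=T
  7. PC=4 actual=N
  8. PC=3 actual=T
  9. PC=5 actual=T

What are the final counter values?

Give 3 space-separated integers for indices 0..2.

Ev 1: PC=2 idx=2 pred=T actual=T -> ctr[2]=3
Ev 2: PC=4 idx=1 pred=T actual=N -> ctr[1]=2
Ev 3: PC=2 idx=2 pred=T actual=T -> ctr[2]=3
Ev 4: PC=3 idx=0 pred=T actual=T -> ctr[0]=3
Ev 5: PC=3 idx=0 pred=T actual=T -> ctr[0]=3
Ev 6: PC=5 idx=2 pred=T actual=T -> ctr[2]=3
Ev 7: PC=4 idx=1 pred=T actual=N -> ctr[1]=1
Ev 8: PC=3 idx=0 pred=T actual=T -> ctr[0]=3
Ev 9: PC=5 idx=2 pred=T actual=T -> ctr[2]=3

Answer: 3 1 3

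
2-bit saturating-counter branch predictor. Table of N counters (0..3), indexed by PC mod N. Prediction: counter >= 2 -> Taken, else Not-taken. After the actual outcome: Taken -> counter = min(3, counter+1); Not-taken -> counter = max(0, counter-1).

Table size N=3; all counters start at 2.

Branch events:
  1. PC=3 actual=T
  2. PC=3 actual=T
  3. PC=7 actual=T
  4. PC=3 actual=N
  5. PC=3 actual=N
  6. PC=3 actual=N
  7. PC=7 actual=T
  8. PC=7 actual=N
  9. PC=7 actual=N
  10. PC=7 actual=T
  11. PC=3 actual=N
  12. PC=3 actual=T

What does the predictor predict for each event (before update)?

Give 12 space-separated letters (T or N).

Answer: T T T T T N T T T N N N

Derivation:
Ev 1: PC=3 idx=0 pred=T actual=T -> ctr[0]=3
Ev 2: PC=3 idx=0 pred=T actual=T -> ctr[0]=3
Ev 3: PC=7 idx=1 pred=T actual=T -> ctr[1]=3
Ev 4: PC=3 idx=0 pred=T actual=N -> ctr[0]=2
Ev 5: PC=3 idx=0 pred=T actual=N -> ctr[0]=1
Ev 6: PC=3 idx=0 pred=N actual=N -> ctr[0]=0
Ev 7: PC=7 idx=1 pred=T actual=T -> ctr[1]=3
Ev 8: PC=7 idx=1 pred=T actual=N -> ctr[1]=2
Ev 9: PC=7 idx=1 pred=T actual=N -> ctr[1]=1
Ev 10: PC=7 idx=1 pred=N actual=T -> ctr[1]=2
Ev 11: PC=3 idx=0 pred=N actual=N -> ctr[0]=0
Ev 12: PC=3 idx=0 pred=N actual=T -> ctr[0]=1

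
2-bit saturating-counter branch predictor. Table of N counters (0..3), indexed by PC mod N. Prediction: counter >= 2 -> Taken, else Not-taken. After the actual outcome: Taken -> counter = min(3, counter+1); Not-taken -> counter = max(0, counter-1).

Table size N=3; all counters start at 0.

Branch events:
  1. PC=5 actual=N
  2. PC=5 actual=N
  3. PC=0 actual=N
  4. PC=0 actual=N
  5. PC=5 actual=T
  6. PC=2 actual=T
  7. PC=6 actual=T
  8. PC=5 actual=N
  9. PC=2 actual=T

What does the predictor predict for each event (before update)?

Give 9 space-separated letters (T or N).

Answer: N N N N N N N T N

Derivation:
Ev 1: PC=5 idx=2 pred=N actual=N -> ctr[2]=0
Ev 2: PC=5 idx=2 pred=N actual=N -> ctr[2]=0
Ev 3: PC=0 idx=0 pred=N actual=N -> ctr[0]=0
Ev 4: PC=0 idx=0 pred=N actual=N -> ctr[0]=0
Ev 5: PC=5 idx=2 pred=N actual=T -> ctr[2]=1
Ev 6: PC=2 idx=2 pred=N actual=T -> ctr[2]=2
Ev 7: PC=6 idx=0 pred=N actual=T -> ctr[0]=1
Ev 8: PC=5 idx=2 pred=T actual=N -> ctr[2]=1
Ev 9: PC=2 idx=2 pred=N actual=T -> ctr[2]=2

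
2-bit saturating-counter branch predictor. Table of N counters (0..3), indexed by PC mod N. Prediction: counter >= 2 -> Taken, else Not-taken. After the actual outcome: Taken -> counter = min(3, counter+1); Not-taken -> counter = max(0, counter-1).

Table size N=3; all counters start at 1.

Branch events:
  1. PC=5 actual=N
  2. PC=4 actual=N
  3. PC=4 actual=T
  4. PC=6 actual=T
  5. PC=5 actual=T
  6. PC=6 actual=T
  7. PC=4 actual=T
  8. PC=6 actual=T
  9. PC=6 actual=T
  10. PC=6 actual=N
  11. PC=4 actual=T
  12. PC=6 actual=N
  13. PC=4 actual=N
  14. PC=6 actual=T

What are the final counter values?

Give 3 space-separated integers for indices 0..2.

Ev 1: PC=5 idx=2 pred=N actual=N -> ctr[2]=0
Ev 2: PC=4 idx=1 pred=N actual=N -> ctr[1]=0
Ev 3: PC=4 idx=1 pred=N actual=T -> ctr[1]=1
Ev 4: PC=6 idx=0 pred=N actual=T -> ctr[0]=2
Ev 5: PC=5 idx=2 pred=N actual=T -> ctr[2]=1
Ev 6: PC=6 idx=0 pred=T actual=T -> ctr[0]=3
Ev 7: PC=4 idx=1 pred=N actual=T -> ctr[1]=2
Ev 8: PC=6 idx=0 pred=T actual=T -> ctr[0]=3
Ev 9: PC=6 idx=0 pred=T actual=T -> ctr[0]=3
Ev 10: PC=6 idx=0 pred=T actual=N -> ctr[0]=2
Ev 11: PC=4 idx=1 pred=T actual=T -> ctr[1]=3
Ev 12: PC=6 idx=0 pred=T actual=N -> ctr[0]=1
Ev 13: PC=4 idx=1 pred=T actual=N -> ctr[1]=2
Ev 14: PC=6 idx=0 pred=N actual=T -> ctr[0]=2

Answer: 2 2 1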